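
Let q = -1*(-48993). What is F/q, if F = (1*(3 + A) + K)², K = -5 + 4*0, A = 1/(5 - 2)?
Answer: 25/440937 ≈ 5.6697e-5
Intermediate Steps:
A = ⅓ (A = 1/3 = ⅓ ≈ 0.33333)
K = -5 (K = -5 + 0 = -5)
F = 25/9 (F = (1*(3 + ⅓) - 5)² = (1*(10/3) - 5)² = (10/3 - 5)² = (-5/3)² = 25/9 ≈ 2.7778)
q = 48993
F/q = (25/9)/48993 = (25/9)*(1/48993) = 25/440937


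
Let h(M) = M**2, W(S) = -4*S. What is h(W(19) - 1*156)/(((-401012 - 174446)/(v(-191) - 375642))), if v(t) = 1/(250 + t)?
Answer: 596447345824/16976011 ≈ 35135.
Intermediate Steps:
h(W(19) - 1*156)/(((-401012 - 174446)/(v(-191) - 375642))) = (-4*19 - 1*156)**2/(((-401012 - 174446)/(1/(250 - 191) - 375642))) = (-76 - 156)**2/((-575458/(1/59 - 375642))) = (-232)**2/((-575458/(1/59 - 375642))) = 53824/((-575458/(-22162877/59))) = 53824/((-575458*(-59/22162877))) = 53824/(33952022/22162877) = 53824*(22162877/33952022) = 596447345824/16976011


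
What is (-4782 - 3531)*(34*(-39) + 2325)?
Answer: -8304687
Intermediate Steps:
(-4782 - 3531)*(34*(-39) + 2325) = -8313*(-1326 + 2325) = -8313*999 = -8304687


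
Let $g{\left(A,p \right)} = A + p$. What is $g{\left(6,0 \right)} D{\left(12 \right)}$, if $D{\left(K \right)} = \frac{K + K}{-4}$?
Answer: $-36$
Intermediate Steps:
$D{\left(K \right)} = - \frac{K}{2}$ ($D{\left(K \right)} = - \frac{2 K}{4} = - \frac{K}{2}$)
$g{\left(6,0 \right)} D{\left(12 \right)} = \left(6 + 0\right) \left(\left(- \frac{1}{2}\right) 12\right) = 6 \left(-6\right) = -36$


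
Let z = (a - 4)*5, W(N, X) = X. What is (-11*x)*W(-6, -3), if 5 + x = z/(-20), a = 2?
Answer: -297/2 ≈ -148.50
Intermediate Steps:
z = -10 (z = (2 - 4)*5 = -2*5 = -10)
x = -9/2 (x = -5 - 10/(-20) = -5 - 10*(-1/20) = -5 + ½ = -9/2 ≈ -4.5000)
(-11*x)*W(-6, -3) = -11*(-9/2)*(-3) = (99/2)*(-3) = -297/2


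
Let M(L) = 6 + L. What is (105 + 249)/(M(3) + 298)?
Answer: 354/307 ≈ 1.1531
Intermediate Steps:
(105 + 249)/(M(3) + 298) = (105 + 249)/((6 + 3) + 298) = 354/(9 + 298) = 354/307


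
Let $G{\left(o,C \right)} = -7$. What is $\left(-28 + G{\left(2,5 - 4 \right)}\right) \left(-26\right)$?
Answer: $910$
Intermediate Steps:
$\left(-28 + G{\left(2,5 - 4 \right)}\right) \left(-26\right) = \left(-28 - 7\right) \left(-26\right) = \left(-35\right) \left(-26\right) = 910$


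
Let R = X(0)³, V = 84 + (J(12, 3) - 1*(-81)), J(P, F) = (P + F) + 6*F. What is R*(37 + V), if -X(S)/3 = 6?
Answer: -1370520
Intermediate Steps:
X(S) = -18 (X(S) = -3*6 = -18)
J(P, F) = P + 7*F (J(P, F) = (F + P) + 6*F = P + 7*F)
V = 198 (V = 84 + ((12 + 7*3) - 1*(-81)) = 84 + ((12 + 21) + 81) = 84 + (33 + 81) = 84 + 114 = 198)
R = -5832 (R = (-18)³ = -5832)
R*(37 + V) = -5832*(37 + 198) = -5832*235 = -1370520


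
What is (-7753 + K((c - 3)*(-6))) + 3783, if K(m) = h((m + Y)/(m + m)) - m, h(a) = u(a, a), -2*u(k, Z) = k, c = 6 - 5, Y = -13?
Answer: -191135/48 ≈ -3982.0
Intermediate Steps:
c = 1
u(k, Z) = -k/2
h(a) = -a/2
K(m) = -m - (-13 + m)/(4*m) (K(m) = -(m - 13)/(2*(m + m)) - m = -(-13 + m)/(2*(2*m)) - m = -(-13 + m)*1/(2*m)/2 - m = -(-13 + m)/(4*m) - m = -m - (-13 + m)/(4*m))
(-7753 + K((c - 3)*(-6))) + 3783 = (-7753 + (-¼ - (1 - 3)*(-6) + 13/(4*(((1 - 3)*(-6)))))) + 3783 = (-7753 + (-¼ - (-2)*(-6) + 13/(4*((-2*(-6)))))) + 3783 = (-7753 + (-¼ - 1*12 + (13/4)/12)) + 3783 = (-7753 + (-¼ - 12 + (13/4)*(1/12))) + 3783 = (-7753 + (-¼ - 12 + 13/48)) + 3783 = (-7753 - 575/48) + 3783 = -372719/48 + 3783 = -191135/48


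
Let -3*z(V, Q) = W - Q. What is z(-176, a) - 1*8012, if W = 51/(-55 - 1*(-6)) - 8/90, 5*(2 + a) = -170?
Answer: -53076269/6615 ≈ -8023.6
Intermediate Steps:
a = -36 (a = -2 + (⅕)*(-170) = -2 - 34 = -36)
W = -2491/2205 (W = 51/(-55 + 6) - 8*1/90 = 51/(-49) - 4/45 = 51*(-1/49) - 4/45 = -51/49 - 4/45 = -2491/2205 ≈ -1.1297)
z(V, Q) = 2491/6615 + Q/3 (z(V, Q) = -(-2491/2205 - Q)/3 = 2491/6615 + Q/3)
z(-176, a) - 1*8012 = (2491/6615 + (⅓)*(-36)) - 1*8012 = (2491/6615 - 12) - 8012 = -76889/6615 - 8012 = -53076269/6615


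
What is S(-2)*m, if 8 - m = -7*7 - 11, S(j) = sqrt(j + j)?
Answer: 136*I ≈ 136.0*I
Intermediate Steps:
S(j) = sqrt(2)*sqrt(j) (S(j) = sqrt(2*j) = sqrt(2)*sqrt(j))
m = 68 (m = 8 - (-7*7 - 11) = 8 - (-49 - 11) = 8 - 1*(-60) = 8 + 60 = 68)
S(-2)*m = (sqrt(2)*sqrt(-2))*68 = (sqrt(2)*(I*sqrt(2)))*68 = (2*I)*68 = 136*I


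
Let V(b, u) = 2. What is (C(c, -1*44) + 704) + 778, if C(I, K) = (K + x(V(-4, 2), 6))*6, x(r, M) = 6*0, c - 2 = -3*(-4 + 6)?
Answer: 1218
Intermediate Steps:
c = -4 (c = 2 - 3*(-4 + 6) = 2 - 3*2 = 2 - 6 = -4)
x(r, M) = 0
C(I, K) = 6*K (C(I, K) = (K + 0)*6 = K*6 = 6*K)
(C(c, -1*44) + 704) + 778 = (6*(-1*44) + 704) + 778 = (6*(-44) + 704) + 778 = (-264 + 704) + 778 = 440 + 778 = 1218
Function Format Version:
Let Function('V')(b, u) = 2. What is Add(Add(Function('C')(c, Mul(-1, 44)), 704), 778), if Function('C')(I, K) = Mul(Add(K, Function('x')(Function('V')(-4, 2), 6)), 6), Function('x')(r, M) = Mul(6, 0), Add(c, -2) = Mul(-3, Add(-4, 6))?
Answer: 1218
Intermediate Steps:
c = -4 (c = Add(2, Mul(-3, Add(-4, 6))) = Add(2, Mul(-3, 2)) = Add(2, -6) = -4)
Function('x')(r, M) = 0
Function('C')(I, K) = Mul(6, K) (Function('C')(I, K) = Mul(Add(K, 0), 6) = Mul(K, 6) = Mul(6, K))
Add(Add(Function('C')(c, Mul(-1, 44)), 704), 778) = Add(Add(Mul(6, Mul(-1, 44)), 704), 778) = Add(Add(Mul(6, -44), 704), 778) = Add(Add(-264, 704), 778) = Add(440, 778) = 1218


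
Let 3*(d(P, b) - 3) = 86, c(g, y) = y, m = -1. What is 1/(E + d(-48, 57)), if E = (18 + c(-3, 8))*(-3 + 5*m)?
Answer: -3/529 ≈ -0.0056711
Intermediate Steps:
d(P, b) = 95/3 (d(P, b) = 3 + (⅓)*86 = 3 + 86/3 = 95/3)
E = -208 (E = (18 + 8)*(-3 + 5*(-1)) = 26*(-3 - 5) = 26*(-8) = -208)
1/(E + d(-48, 57)) = 1/(-208 + 95/3) = 1/(-529/3) = -3/529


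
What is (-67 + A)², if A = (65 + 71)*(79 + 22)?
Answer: 186841561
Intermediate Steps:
A = 13736 (A = 136*101 = 13736)
(-67 + A)² = (-67 + 13736)² = 13669² = 186841561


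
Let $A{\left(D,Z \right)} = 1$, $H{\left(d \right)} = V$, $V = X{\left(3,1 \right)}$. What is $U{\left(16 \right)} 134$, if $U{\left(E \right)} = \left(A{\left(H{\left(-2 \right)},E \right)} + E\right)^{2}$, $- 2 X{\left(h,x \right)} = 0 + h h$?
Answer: $38726$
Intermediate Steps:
$X{\left(h,x \right)} = - \frac{h^{2}}{2}$ ($X{\left(h,x \right)} = - \frac{0 + h h}{2} = - \frac{0 + h^{2}}{2} = - \frac{h^{2}}{2}$)
$V = - \frac{9}{2}$ ($V = - \frac{3^{2}}{2} = \left(- \frac{1}{2}\right) 9 = - \frac{9}{2} \approx -4.5$)
$H{\left(d \right)} = - \frac{9}{2}$
$U{\left(E \right)} = \left(1 + E\right)^{2}$
$U{\left(16 \right)} 134 = \left(1 + 16\right)^{2} \cdot 134 = 17^{2} \cdot 134 = 289 \cdot 134 = 38726$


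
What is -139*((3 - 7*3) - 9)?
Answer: 3753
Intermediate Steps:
-139*((3 - 7*3) - 9) = -139*((3 - 21) - 9) = -139*(-18 - 9) = -139*(-27) = 3753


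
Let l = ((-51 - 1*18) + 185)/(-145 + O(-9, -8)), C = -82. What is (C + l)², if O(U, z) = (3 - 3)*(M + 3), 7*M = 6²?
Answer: 171396/25 ≈ 6855.8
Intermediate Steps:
M = 36/7 (M = (⅐)*6² = (⅐)*36 = 36/7 ≈ 5.1429)
O(U, z) = 0 (O(U, z) = (3 - 3)*(36/7 + 3) = 0*(57/7) = 0)
l = -⅘ (l = ((-51 - 1*18) + 185)/(-145 + 0) = ((-51 - 18) + 185)/(-145) = (-69 + 185)*(-1/145) = 116*(-1/145) = -⅘ ≈ -0.80000)
(C + l)² = (-82 - ⅘)² = (-414/5)² = 171396/25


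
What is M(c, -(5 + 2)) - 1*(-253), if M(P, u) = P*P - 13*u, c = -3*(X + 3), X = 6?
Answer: 1073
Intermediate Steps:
c = -27 (c = -3*(6 + 3) = -3*9 = -27)
M(P, u) = P**2 - 13*u
M(c, -(5 + 2)) - 1*(-253) = ((-27)**2 - (-13)*(5 + 2)) - 1*(-253) = (729 - (-13)*7) + 253 = (729 - 13*(-7)) + 253 = (729 + 91) + 253 = 820 + 253 = 1073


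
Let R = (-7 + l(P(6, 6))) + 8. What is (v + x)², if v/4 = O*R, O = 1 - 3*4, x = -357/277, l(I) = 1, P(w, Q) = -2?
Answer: 611721289/76729 ≈ 7972.5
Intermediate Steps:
x = -357/277 (x = -357*1/277 = -357/277 ≈ -1.2888)
R = 2 (R = (-7 + 1) + 8 = -6 + 8 = 2)
O = -11 (O = 1 - 12 = -11)
v = -88 (v = 4*(-11*2) = 4*(-22) = -88)
(v + x)² = (-88 - 357/277)² = (-24733/277)² = 611721289/76729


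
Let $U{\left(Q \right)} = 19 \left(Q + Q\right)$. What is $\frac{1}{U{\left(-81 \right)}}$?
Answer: $- \frac{1}{3078} \approx -0.00032489$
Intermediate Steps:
$U{\left(Q \right)} = 38 Q$ ($U{\left(Q \right)} = 19 \cdot 2 Q = 38 Q$)
$\frac{1}{U{\left(-81 \right)}} = \frac{1}{38 \left(-81\right)} = \frac{1}{-3078} = - \frac{1}{3078}$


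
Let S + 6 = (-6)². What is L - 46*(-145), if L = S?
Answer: 6700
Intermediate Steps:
S = 30 (S = -6 + (-6)² = -6 + 36 = 30)
L = 30
L - 46*(-145) = 30 - 46*(-145) = 30 + 6670 = 6700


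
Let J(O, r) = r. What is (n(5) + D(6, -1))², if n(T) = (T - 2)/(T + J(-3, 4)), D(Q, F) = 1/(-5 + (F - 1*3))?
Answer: 4/81 ≈ 0.049383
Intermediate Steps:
D(Q, F) = 1/(-8 + F) (D(Q, F) = 1/(-5 + (F - 3)) = 1/(-5 + (-3 + F)) = 1/(-8 + F))
n(T) = (-2 + T)/(4 + T) (n(T) = (T - 2)/(T + 4) = (-2 + T)/(4 + T))
(n(5) + D(6, -1))² = ((-2 + 5)/(4 + 5) + 1/(-8 - 1))² = (3/9 + 1/(-9))² = ((⅑)*3 - ⅑)² = (⅓ - ⅑)² = (2/9)² = 4/81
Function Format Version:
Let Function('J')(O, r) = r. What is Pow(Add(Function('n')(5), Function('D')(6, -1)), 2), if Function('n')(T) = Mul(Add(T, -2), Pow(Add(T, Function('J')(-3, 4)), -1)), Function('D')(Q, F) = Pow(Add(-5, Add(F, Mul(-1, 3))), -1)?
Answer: Rational(4, 81) ≈ 0.049383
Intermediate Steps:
Function('D')(Q, F) = Pow(Add(-8, F), -1) (Function('D')(Q, F) = Pow(Add(-5, Add(F, -3)), -1) = Pow(Add(-5, Add(-3, F)), -1) = Pow(Add(-8, F), -1))
Function('n')(T) = Mul(Pow(Add(4, T), -1), Add(-2, T)) (Function('n')(T) = Mul(Add(T, -2), Pow(Add(T, 4), -1)) = Mul(Add(-2, T), Pow(Add(4, T), -1)) = Mul(Pow(Add(4, T), -1), Add(-2, T)))
Pow(Add(Function('n')(5), Function('D')(6, -1)), 2) = Pow(Add(Mul(Pow(Add(4, 5), -1), Add(-2, 5)), Pow(Add(-8, -1), -1)), 2) = Pow(Add(Mul(Pow(9, -1), 3), Pow(-9, -1)), 2) = Pow(Add(Mul(Rational(1, 9), 3), Rational(-1, 9)), 2) = Pow(Add(Rational(1, 3), Rational(-1, 9)), 2) = Pow(Rational(2, 9), 2) = Rational(4, 81)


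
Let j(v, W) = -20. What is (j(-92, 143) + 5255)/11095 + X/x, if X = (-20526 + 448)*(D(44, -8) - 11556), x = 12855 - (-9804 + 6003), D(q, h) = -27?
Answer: 86012631273/6159944 ≈ 13963.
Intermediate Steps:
x = 16656 (x = 12855 - 1*(-3801) = 12855 + 3801 = 16656)
X = 232563474 (X = (-20526 + 448)*(-27 - 11556) = -20078*(-11583) = 232563474)
(j(-92, 143) + 5255)/11095 + X/x = (-20 + 5255)/11095 + 232563474/16656 = 5235*(1/11095) + 232563474*(1/16656) = 1047/2219 + 38760579/2776 = 86012631273/6159944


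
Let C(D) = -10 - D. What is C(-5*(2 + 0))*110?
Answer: 0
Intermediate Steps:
C(-5*(2 + 0))*110 = (-10 - (-5)*(2 + 0))*110 = (-10 - (-5)*2)*110 = (-10 - 1*(-10))*110 = (-10 + 10)*110 = 0*110 = 0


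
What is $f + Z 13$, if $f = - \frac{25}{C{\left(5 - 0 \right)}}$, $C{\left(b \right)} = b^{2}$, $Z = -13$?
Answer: $-170$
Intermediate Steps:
$f = -1$ ($f = - \frac{25}{\left(5 - 0\right)^{2}} = - \frac{25}{\left(5 + 0\right)^{2}} = - \frac{25}{5^{2}} = - \frac{25}{25} = \left(-25\right) \frac{1}{25} = -1$)
$f + Z 13 = -1 - 169 = -170$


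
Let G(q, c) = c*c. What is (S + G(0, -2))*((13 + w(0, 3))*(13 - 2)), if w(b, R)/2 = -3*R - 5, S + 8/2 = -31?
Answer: 5115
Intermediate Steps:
S = -35 (S = -4 - 31 = -35)
w(b, R) = -10 - 6*R (w(b, R) = 2*(-3*R - 5) = 2*(-5 - 3*R) = -10 - 6*R)
G(q, c) = c²
(S + G(0, -2))*((13 + w(0, 3))*(13 - 2)) = (-35 + (-2)²)*((13 + (-10 - 6*3))*(13 - 2)) = (-35 + 4)*((13 + (-10 - 18))*11) = -31*(13 - 28)*11 = -(-465)*11 = -31*(-165) = 5115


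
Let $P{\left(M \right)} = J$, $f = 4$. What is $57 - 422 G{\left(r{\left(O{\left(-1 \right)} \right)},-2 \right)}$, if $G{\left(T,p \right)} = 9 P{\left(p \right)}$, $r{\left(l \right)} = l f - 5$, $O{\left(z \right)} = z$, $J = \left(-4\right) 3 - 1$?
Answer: $49431$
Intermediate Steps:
$J = -13$ ($J = -12 - 1 = -13$)
$r{\left(l \right)} = -5 + 4 l$ ($r{\left(l \right)} = l 4 - 5 = 4 l - 5 = -5 + 4 l$)
$P{\left(M \right)} = -13$
$G{\left(T,p \right)} = -117$ ($G{\left(T,p \right)} = 9 \left(-13\right) = -117$)
$57 - 422 G{\left(r{\left(O{\left(-1 \right)} \right)},-2 \right)} = 57 - -49374 = 57 + 49374 = 49431$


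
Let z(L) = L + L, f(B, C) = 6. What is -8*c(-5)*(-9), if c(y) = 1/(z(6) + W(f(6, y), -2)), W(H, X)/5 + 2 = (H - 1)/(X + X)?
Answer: -288/17 ≈ -16.941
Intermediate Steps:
z(L) = 2*L
W(H, X) = -10 + 5*(-1 + H)/(2*X) (W(H, X) = -10 + 5*((H - 1)/(X + X)) = -10 + 5*((-1 + H)/((2*X))) = -10 + 5*((-1 + H)*(1/(2*X))) = -10 + 5*((-1 + H)/(2*X)) = -10 + 5*(-1 + H)/(2*X))
c(y) = -4/17 (c(y) = 1/(2*6 + (5/2)*(-1 + 6 - 4*(-2))/(-2)) = 1/(12 + (5/2)*(-½)*(-1 + 6 + 8)) = 1/(12 + (5/2)*(-½)*13) = 1/(12 - 65/4) = 1/(-17/4) = -4/17)
-8*c(-5)*(-9) = -8*(-4/17)*(-9) = (32/17)*(-9) = -288/17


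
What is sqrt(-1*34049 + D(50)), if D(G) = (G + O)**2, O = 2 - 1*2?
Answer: I*sqrt(31549) ≈ 177.62*I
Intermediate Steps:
O = 0 (O = 2 - 2 = 0)
D(G) = G**2 (D(G) = (G + 0)**2 = G**2)
sqrt(-1*34049 + D(50)) = sqrt(-1*34049 + 50**2) = sqrt(-34049 + 2500) = sqrt(-31549) = I*sqrt(31549)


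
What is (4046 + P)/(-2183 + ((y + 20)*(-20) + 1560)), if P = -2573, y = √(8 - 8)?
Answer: -491/341 ≈ -1.4399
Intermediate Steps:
y = 0 (y = √0 = 0)
(4046 + P)/(-2183 + ((y + 20)*(-20) + 1560)) = (4046 - 2573)/(-2183 + ((0 + 20)*(-20) + 1560)) = 1473/(-2183 + (20*(-20) + 1560)) = 1473/(-2183 + (-400 + 1560)) = 1473/(-2183 + 1160) = 1473/(-1023) = 1473*(-1/1023) = -491/341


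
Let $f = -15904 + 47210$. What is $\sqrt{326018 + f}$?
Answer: $2 \sqrt{89331} \approx 597.77$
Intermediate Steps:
$f = 31306$
$\sqrt{326018 + f} = \sqrt{326018 + 31306} = \sqrt{357324} = 2 \sqrt{89331}$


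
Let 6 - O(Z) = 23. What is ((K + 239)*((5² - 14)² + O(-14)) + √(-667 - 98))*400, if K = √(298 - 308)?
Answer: 9942400 + 1200*I*√85 + 41600*I*√10 ≈ 9.9424e+6 + 1.4261e+5*I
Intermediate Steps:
K = I*√10 (K = √(-10) = I*√10 ≈ 3.1623*I)
O(Z) = -17 (O(Z) = 6 - 1*23 = 6 - 23 = -17)
((K + 239)*((5² - 14)² + O(-14)) + √(-667 - 98))*400 = ((I*√10 + 239)*((5² - 14)² - 17) + √(-667 - 98))*400 = ((239 + I*√10)*((25 - 14)² - 17) + √(-765))*400 = ((239 + I*√10)*(11² - 17) + 3*I*√85)*400 = ((239 + I*√10)*(121 - 17) + 3*I*√85)*400 = ((239 + I*√10)*104 + 3*I*√85)*400 = ((24856 + 104*I*√10) + 3*I*√85)*400 = (24856 + 3*I*√85 + 104*I*√10)*400 = 9942400 + 1200*I*√85 + 41600*I*√10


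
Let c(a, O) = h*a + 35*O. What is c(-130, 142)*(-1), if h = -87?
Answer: -16280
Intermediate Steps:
c(a, O) = -87*a + 35*O
c(-130, 142)*(-1) = (-87*(-130) + 35*142)*(-1) = (11310 + 4970)*(-1) = 16280*(-1) = -16280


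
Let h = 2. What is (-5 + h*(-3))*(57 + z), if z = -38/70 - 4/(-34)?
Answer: -370282/595 ≈ -622.32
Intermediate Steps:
z = -253/595 (z = -38*1/70 - 4*(-1/34) = -19/35 + 2/17 = -253/595 ≈ -0.42521)
(-5 + h*(-3))*(57 + z) = (-5 + 2*(-3))*(57 - 253/595) = (-5 - 6)*(33662/595) = -11*33662/595 = -370282/595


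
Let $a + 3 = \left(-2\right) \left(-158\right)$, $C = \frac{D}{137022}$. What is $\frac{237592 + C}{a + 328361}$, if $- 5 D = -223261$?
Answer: $\frac{162776878381}{225177844140} \approx 0.72288$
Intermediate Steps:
$D = \frac{223261}{5}$ ($D = \left(- \frac{1}{5}\right) \left(-223261\right) = \frac{223261}{5} \approx 44652.0$)
$C = \frac{223261}{685110}$ ($C = \frac{223261}{5 \cdot 137022} = \frac{223261}{5} \cdot \frac{1}{137022} = \frac{223261}{685110} \approx 0.32588$)
$a = 313$ ($a = -3 - -316 = -3 + 316 = 313$)
$\frac{237592 + C}{a + 328361} = \frac{237592 + \frac{223261}{685110}}{313 + 328361} = \frac{162776878381}{685110 \cdot 328674} = \frac{162776878381}{685110} \cdot \frac{1}{328674} = \frac{162776878381}{225177844140}$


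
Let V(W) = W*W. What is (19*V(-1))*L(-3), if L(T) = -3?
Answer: -57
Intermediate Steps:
V(W) = W²
(19*V(-1))*L(-3) = (19*(-1)²)*(-3) = (19*1)*(-3) = 19*(-3) = -57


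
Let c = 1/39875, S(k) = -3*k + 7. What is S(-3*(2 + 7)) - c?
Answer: 3508999/39875 ≈ 88.000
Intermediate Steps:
S(k) = 7 - 3*k
c = 1/39875 ≈ 2.5078e-5
S(-3*(2 + 7)) - c = (7 - (-9)*(2 + 7)) - 1*1/39875 = (7 - (-9)*9) - 1/39875 = (7 - 3*(-27)) - 1/39875 = (7 + 81) - 1/39875 = 88 - 1/39875 = 3508999/39875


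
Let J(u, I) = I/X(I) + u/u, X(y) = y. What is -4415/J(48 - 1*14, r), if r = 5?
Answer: -4415/2 ≈ -2207.5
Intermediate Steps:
J(u, I) = 2 (J(u, I) = I/I + u/u = 1 + 1 = 2)
-4415/J(48 - 1*14, r) = -4415/2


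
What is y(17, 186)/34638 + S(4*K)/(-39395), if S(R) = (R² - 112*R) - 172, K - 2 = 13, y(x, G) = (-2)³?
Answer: 56856568/682282005 ≈ 0.083333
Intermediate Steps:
y(x, G) = -8
K = 15 (K = 2 + 13 = 15)
S(R) = -172 + R² - 112*R
y(17, 186)/34638 + S(4*K)/(-39395) = -8/34638 + (-172 + (4*15)² - 448*15)/(-39395) = -8*1/34638 + (-172 + 60² - 112*60)*(-1/39395) = -4/17319 + (-172 + 3600 - 6720)*(-1/39395) = -4/17319 - 3292*(-1/39395) = -4/17319 + 3292/39395 = 56856568/682282005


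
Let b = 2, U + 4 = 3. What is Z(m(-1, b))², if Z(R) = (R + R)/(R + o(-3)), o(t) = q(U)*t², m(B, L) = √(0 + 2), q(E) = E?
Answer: 8/(-9 + √2)² ≈ 0.13902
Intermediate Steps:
U = -1 (U = -4 + 3 = -1)
m(B, L) = √2
o(t) = -t²
Z(R) = 2*R/(-9 + R) (Z(R) = (R + R)/(R - 1*(-3)²) = (2*R)/(R - 1*9) = (2*R)/(R - 9) = (2*R)/(-9 + R) = 2*R/(-9 + R))
Z(m(-1, b))² = (2*√2/(-9 + √2))² = 8/(-9 + √2)²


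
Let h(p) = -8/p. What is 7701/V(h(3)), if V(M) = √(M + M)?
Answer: -7701*I*√3/4 ≈ -3334.6*I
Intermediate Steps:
V(M) = √2*√M (V(M) = √(2*M) = √2*√M)
7701/V(h(3)) = 7701/((√2*√(-8/3))) = 7701/((√2*(2*I*√6/3))) = 7701/((4*I*√3/3)) = 7701*(-I*√3/4) = -7701*I*√3/4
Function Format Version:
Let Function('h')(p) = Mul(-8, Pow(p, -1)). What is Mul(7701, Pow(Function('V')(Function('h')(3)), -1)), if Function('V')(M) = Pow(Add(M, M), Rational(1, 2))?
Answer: Mul(Rational(-7701, 4), I, Pow(3, Rational(1, 2))) ≈ Mul(-3334.6, I)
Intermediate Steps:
Function('V')(M) = Mul(Pow(2, Rational(1, 2)), Pow(M, Rational(1, 2))) (Function('V')(M) = Pow(Mul(2, M), Rational(1, 2)) = Mul(Pow(2, Rational(1, 2)), Pow(M, Rational(1, 2))))
Mul(7701, Pow(Function('V')(Function('h')(3)), -1)) = Mul(7701, Pow(Mul(Pow(2, Rational(1, 2)), Pow(Mul(-8, Pow(3, -1)), Rational(1, 2))), -1)) = Mul(7701, Pow(Mul(Pow(2, Rational(1, 2)), Pow(Mul(-8, Rational(1, 3)), Rational(1, 2))), -1)) = Mul(7701, Pow(Mul(Pow(2, Rational(1, 2)), Pow(Rational(-8, 3), Rational(1, 2))), -1)) = Mul(7701, Pow(Mul(Pow(2, Rational(1, 2)), Mul(Rational(2, 3), I, Pow(6, Rational(1, 2)))), -1)) = Mul(7701, Pow(Mul(Rational(4, 3), I, Pow(3, Rational(1, 2))), -1)) = Mul(7701, Mul(Rational(-1, 4), I, Pow(3, Rational(1, 2)))) = Mul(Rational(-7701, 4), I, Pow(3, Rational(1, 2)))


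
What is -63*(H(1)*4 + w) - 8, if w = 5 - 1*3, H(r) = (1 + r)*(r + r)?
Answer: -1142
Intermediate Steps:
H(r) = 2*r*(1 + r) (H(r) = (1 + r)*(2*r) = 2*r*(1 + r))
w = 2 (w = 5 - 3 = 2)
-63*(H(1)*4 + w) - 8 = -63*((2*1*(1 + 1))*4 + 2) - 8 = -63*((2*1*2)*4 + 2) - 8 = -63*(4*4 + 2) - 8 = -63*(16 + 2) - 8 = -63*18 - 8 = -1134 - 8 = -1142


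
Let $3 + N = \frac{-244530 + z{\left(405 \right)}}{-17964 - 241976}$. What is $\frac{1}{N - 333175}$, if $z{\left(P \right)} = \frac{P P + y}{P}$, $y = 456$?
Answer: $- \frac{35091900}{11691816101477} \approx -3.0014 \cdot 10^{-6}$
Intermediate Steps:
$z{\left(P \right)} = \frac{456 + P^{2}}{P}$ ($z{\left(P \right)} = \frac{P P + 456}{P} = \frac{P^{2} + 456}{P} = \frac{456 + P^{2}}{P}$)
$N = - \frac{72318977}{35091900}$ ($N = -3 + \frac{-244530 + \left(405 + \frac{456}{405}\right)}{-17964 - 241976} = -3 + \frac{-244530 + \left(405 + 456 \cdot \frac{1}{405}\right)}{-259940} = -3 + \left(-244530 + \left(405 + \frac{152}{135}\right)\right) \left(- \frac{1}{259940}\right) = -3 + \left(-244530 + \frac{54827}{135}\right) \left(- \frac{1}{259940}\right) = -3 - - \frac{32956723}{35091900} = -3 + \frac{32956723}{35091900} = - \frac{72318977}{35091900} \approx -2.0608$)
$\frac{1}{N - 333175} = \frac{1}{- \frac{72318977}{35091900} - 333175} = \frac{1}{- \frac{11691816101477}{35091900}} = - \frac{35091900}{11691816101477}$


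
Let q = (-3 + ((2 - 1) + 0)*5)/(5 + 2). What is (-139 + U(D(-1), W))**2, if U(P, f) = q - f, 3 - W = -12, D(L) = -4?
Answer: 1157776/49 ≈ 23628.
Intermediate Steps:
W = 15 (W = 3 - 1*(-12) = 3 + 12 = 15)
q = 2/7 (q = (-3 + (1 + 0)*5)/7 = (-3 + 1*5)*(1/7) = (-3 + 5)*(1/7) = 2*(1/7) = 2/7 ≈ 0.28571)
U(P, f) = 2/7 - f
(-139 + U(D(-1), W))**2 = (-139 + (2/7 - 1*15))**2 = (-139 + (2/7 - 15))**2 = (-139 - 103/7)**2 = (-1076/7)**2 = 1157776/49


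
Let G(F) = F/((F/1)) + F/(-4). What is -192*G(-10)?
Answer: -672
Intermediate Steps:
G(F) = 1 - F/4 (G(F) = F/((F*1)) + F*(-¼) = F/F - F/4 = 1 - F/4)
-192*G(-10) = -192*(1 - ¼*(-10)) = -192*(1 + 5/2) = -192*7/2 = -672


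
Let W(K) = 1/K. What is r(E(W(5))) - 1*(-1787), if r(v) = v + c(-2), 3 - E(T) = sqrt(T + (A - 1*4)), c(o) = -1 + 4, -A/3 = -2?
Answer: 1793 - sqrt(55)/5 ≈ 1791.5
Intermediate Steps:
A = 6 (A = -3*(-2) = 6)
c(o) = 3
E(T) = 3 - sqrt(2 + T) (E(T) = 3 - sqrt(T + (6 - 1*4)) = 3 - sqrt(T + (6 - 4)) = 3 - sqrt(T + 2) = 3 - sqrt(2 + T))
r(v) = 3 + v (r(v) = v + 3 = 3 + v)
r(E(W(5))) - 1*(-1787) = (3 + (3 - sqrt(2 + 1/5))) - 1*(-1787) = (3 + (3 - sqrt(2 + 1/5))) + 1787 = (3 + (3 - sqrt(11/5))) + 1787 = (3 + (3 - sqrt(55)/5)) + 1787 = (6 - sqrt(55)/5) + 1787 = 1793 - sqrt(55)/5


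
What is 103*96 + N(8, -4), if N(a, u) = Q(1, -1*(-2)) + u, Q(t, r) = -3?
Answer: 9881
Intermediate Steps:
N(a, u) = -3 + u
103*96 + N(8, -4) = 103*96 + (-3 - 4) = 9888 - 7 = 9881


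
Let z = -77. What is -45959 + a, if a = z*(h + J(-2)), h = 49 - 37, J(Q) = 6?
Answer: -47345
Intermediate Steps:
h = 12
a = -1386 (a = -77*(12 + 6) = -77*18 = -1386)
-45959 + a = -45959 - 1386 = -47345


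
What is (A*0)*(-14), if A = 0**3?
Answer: 0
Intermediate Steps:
A = 0
(A*0)*(-14) = (0*0)*(-14) = 0*(-14) = 0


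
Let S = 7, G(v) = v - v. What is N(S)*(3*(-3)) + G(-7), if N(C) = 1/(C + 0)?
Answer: -9/7 ≈ -1.2857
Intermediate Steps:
G(v) = 0
N(C) = 1/C
N(S)*(3*(-3)) + G(-7) = (3*(-3))/7 + 0 = (1/7)*(-9) + 0 = -9/7 + 0 = -9/7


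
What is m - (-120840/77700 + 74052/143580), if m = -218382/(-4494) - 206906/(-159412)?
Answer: 1346089270912641/26429397302770 ≈ 50.932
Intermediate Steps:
m = 2978545579/59699794 (m = -218382*(-1/4494) - 206906*(-1/159412) = 36397/749 + 103453/79706 = 2978545579/59699794 ≈ 49.892)
m - (-120840/77700 + 74052/143580) = 2978545579/59699794 - (-120840/77700 + 74052/143580) = 2978545579/59699794 - (-120840*1/77700 + 74052*(1/143580)) = 2978545579/59699794 - (-2014/1295 + 6171/11965) = 2978545579/59699794 - 1*(-3221213/3098935) = 2978545579/59699794 + 3221213/3098935 = 1346089270912641/26429397302770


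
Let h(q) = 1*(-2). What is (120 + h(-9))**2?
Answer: 13924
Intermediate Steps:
h(q) = -2
(120 + h(-9))**2 = (120 - 2)**2 = 118**2 = 13924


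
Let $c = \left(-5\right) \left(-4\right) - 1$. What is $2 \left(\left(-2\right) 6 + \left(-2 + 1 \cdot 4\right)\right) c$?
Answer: $-380$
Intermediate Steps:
$c = 19$ ($c = 20 - 1 = 19$)
$2 \left(\left(-2\right) 6 + \left(-2 + 1 \cdot 4\right)\right) c = 2 \left(\left(-2\right) 6 + \left(-2 + 1 \cdot 4\right)\right) 19 = 2 \left(-12 + \left(-2 + 4\right)\right) 19 = 2 \left(-12 + 2\right) 19 = 2 \left(-10\right) 19 = \left(-20\right) 19 = -380$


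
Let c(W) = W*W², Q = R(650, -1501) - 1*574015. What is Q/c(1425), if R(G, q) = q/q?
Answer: -191338/964546875 ≈ -0.00019837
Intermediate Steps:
R(G, q) = 1
Q = -574014 (Q = 1 - 1*574015 = 1 - 574015 = -574014)
c(W) = W³
Q/c(1425) = -574014/(1425³) = -574014/2893640625 = -574014*1/2893640625 = -191338/964546875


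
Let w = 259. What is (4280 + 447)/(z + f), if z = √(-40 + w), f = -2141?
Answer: -10120507/4583662 - 4727*√219/4583662 ≈ -2.2232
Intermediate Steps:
z = √219 (z = √(-40 + 259) = √219 ≈ 14.799)
(4280 + 447)/(z + f) = (4280 + 447)/(√219 - 2141) = 4727/(-2141 + √219)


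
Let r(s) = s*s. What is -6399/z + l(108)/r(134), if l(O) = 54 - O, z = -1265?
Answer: 57416067/11357170 ≈ 5.0555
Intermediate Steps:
r(s) = s**2
-6399/z + l(108)/r(134) = -6399/(-1265) + (54 - 1*108)/(134**2) = -6399*(-1/1265) + (54 - 108)/17956 = 6399/1265 - 54*1/17956 = 6399/1265 - 27/8978 = 57416067/11357170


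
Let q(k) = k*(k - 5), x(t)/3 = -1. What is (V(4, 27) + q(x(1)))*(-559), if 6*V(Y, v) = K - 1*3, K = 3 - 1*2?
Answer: -39689/3 ≈ -13230.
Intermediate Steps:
K = 1 (K = 3 - 2 = 1)
x(t) = -3 (x(t) = 3*(-1) = -3)
V(Y, v) = -⅓ (V(Y, v) = (1 - 1*3)/6 = (1 - 3)/6 = (⅙)*(-2) = -⅓)
q(k) = k*(-5 + k)
(V(4, 27) + q(x(1)))*(-559) = (-⅓ - 3*(-5 - 3))*(-559) = (-⅓ - 3*(-8))*(-559) = (-⅓ + 24)*(-559) = (71/3)*(-559) = -39689/3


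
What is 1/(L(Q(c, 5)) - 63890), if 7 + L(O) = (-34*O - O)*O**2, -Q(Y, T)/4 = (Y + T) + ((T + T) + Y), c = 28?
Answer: 1/801656743 ≈ 1.2474e-9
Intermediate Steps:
Q(Y, T) = -12*T - 8*Y (Q(Y, T) = -4*((Y + T) + ((T + T) + Y)) = -4*((T + Y) + (2*T + Y)) = -4*((T + Y) + (Y + 2*T)) = -4*(2*Y + 3*T) = -12*T - 8*Y)
L(O) = -7 - 35*O**3 (L(O) = -7 + (-34*O - O)*O**2 = -7 + (-35*O)*O**2 = -7 - 35*O**3)
1/(L(Q(c, 5)) - 63890) = 1/((-7 - 35*(-12*5 - 8*28)**3) - 63890) = 1/((-7 - 35*(-60 - 224)**3) - 63890) = 1/((-7 - 35*(-284)**3) - 63890) = 1/((-7 - 35*(-22906304)) - 63890) = 1/((-7 + 801720640) - 63890) = 1/(801720633 - 63890) = 1/801656743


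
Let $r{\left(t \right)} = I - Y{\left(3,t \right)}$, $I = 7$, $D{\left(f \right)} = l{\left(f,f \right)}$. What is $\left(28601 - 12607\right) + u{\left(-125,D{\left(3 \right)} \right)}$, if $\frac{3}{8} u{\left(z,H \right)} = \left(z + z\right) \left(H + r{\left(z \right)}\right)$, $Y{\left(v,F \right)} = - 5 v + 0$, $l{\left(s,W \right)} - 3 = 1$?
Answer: $- \frac{4018}{3} \approx -1339.3$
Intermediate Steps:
$l{\left(s,W \right)} = 4$ ($l{\left(s,W \right)} = 3 + 1 = 4$)
$D{\left(f \right)} = 4$
$Y{\left(v,F \right)} = - 5 v$
$r{\left(t \right)} = 22$ ($r{\left(t \right)} = 7 - \left(-5\right) 3 = 7 - -15 = 7 + 15 = 22$)
$u{\left(z,H \right)} = \frac{16 z \left(22 + H\right)}{3}$ ($u{\left(z,H \right)} = \frac{8 \left(z + z\right) \left(H + 22\right)}{3} = \frac{8 \cdot 2 z \left(22 + H\right)}{3} = \frac{16 z \left(22 + H\right)}{3}$)
$\left(28601 - 12607\right) + u{\left(-125,D{\left(3 \right)} \right)} = \left(28601 - 12607\right) + \frac{16}{3} \left(-125\right) \left(22 + 4\right) = 15994 + \frac{16}{3} \left(-125\right) 26 = 15994 - \frac{52000}{3} = - \frac{4018}{3}$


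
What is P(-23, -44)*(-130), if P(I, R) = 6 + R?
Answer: 4940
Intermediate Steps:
P(-23, -44)*(-130) = (6 - 44)*(-130) = -38*(-130) = 4940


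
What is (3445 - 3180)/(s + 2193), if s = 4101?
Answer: 265/6294 ≈ 0.042104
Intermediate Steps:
(3445 - 3180)/(s + 2193) = (3445 - 3180)/(4101 + 2193) = 265/6294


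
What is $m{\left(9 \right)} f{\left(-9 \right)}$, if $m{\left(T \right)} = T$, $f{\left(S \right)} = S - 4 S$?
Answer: $243$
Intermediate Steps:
$f{\left(S \right)} = - 3 S$
$m{\left(9 \right)} f{\left(-9 \right)} = 9 \left(\left(-3\right) \left(-9\right)\right) = 9 \cdot 27 = 243$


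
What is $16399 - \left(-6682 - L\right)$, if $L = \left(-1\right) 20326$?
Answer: $2755$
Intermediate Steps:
$L = -20326$
$16399 - \left(-6682 - L\right) = 16399 - \left(-6682 - -20326\right) = 16399 - \left(-6682 + 20326\right) = 16399 - 13644 = 2755$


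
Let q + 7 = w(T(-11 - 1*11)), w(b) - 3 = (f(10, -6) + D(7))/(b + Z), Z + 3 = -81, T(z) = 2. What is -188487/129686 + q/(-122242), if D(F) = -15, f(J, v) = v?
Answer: -944662235213/649976116492 ≈ -1.4534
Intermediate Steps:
Z = -84 (Z = -3 - 81 = -84)
w(b) = 3 - 21/(-84 + b) (w(b) = 3 + (-6 - 15)/(b - 84) = 3 - 21/(-84 + b))
q = -307/82 (q = -7 + 3*(-91 + 2)/(-84 + 2) = -7 + 3*(-89)/(-82) = -7 + 3*(-1/82)*(-89) = -7 + 267/82 = -307/82 ≈ -3.7439)
-188487/129686 + q/(-122242) = -188487/129686 - 307/82/(-122242) = -188487*1/129686 - 307/82*(-1/122242) = -188487/129686 + 307/10023844 = -944662235213/649976116492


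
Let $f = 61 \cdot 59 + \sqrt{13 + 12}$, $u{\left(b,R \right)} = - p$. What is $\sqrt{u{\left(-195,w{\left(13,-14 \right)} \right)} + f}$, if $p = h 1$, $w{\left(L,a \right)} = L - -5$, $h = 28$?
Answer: $2 \sqrt{894} \approx 59.8$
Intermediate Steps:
$w{\left(L,a \right)} = 5 + L$ ($w{\left(L,a \right)} = L + 5 = 5 + L$)
$p = 28$ ($p = 28 \cdot 1 = 28$)
$u{\left(b,R \right)} = -28$ ($u{\left(b,R \right)} = \left(-1\right) 28 = -28$)
$f = 3604$ ($f = 3599 + \sqrt{25} = 3599 + 5 = 3604$)
$\sqrt{u{\left(-195,w{\left(13,-14 \right)} \right)} + f} = \sqrt{-28 + 3604} = \sqrt{3576} = 2 \sqrt{894}$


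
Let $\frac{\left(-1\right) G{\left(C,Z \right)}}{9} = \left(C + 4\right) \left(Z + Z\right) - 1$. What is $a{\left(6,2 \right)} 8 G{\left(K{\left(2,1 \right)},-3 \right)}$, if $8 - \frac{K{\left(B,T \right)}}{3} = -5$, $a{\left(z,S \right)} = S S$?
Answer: $74592$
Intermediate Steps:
$a{\left(z,S \right)} = S^{2}$
$K{\left(B,T \right)} = 39$ ($K{\left(B,T \right)} = 24 - -15 = 24 + 15 = 39$)
$G{\left(C,Z \right)} = 9 - 18 Z \left(4 + C\right)$ ($G{\left(C,Z \right)} = - 9 \left(\left(C + 4\right) \left(Z + Z\right) - 1\right) = - 9 \left(\left(4 + C\right) 2 Z - 1\right) = - 9 \left(2 Z \left(4 + C\right) - 1\right) = - 9 \left(-1 + 2 Z \left(4 + C\right)\right) = 9 - 18 Z \left(4 + C\right)$)
$a{\left(6,2 \right)} 8 G{\left(K{\left(2,1 \right)},-3 \right)} = 2^{2} \cdot 8 \left(9 - -216 - 702 \left(-3\right)\right) = 4 \cdot 8 \left(9 + 216 + 2106\right) = 32 \cdot 2331 = 74592$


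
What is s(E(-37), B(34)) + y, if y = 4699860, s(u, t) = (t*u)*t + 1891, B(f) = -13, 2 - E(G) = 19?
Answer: 4698878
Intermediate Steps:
E(G) = -17 (E(G) = 2 - 1*19 = 2 - 19 = -17)
s(u, t) = 1891 + u*t² (s(u, t) = u*t² + 1891 = 1891 + u*t²)
s(E(-37), B(34)) + y = (1891 - 17*(-13)²) + 4699860 = (1891 - 17*169) + 4699860 = (1891 - 2873) + 4699860 = -982 + 4699860 = 4698878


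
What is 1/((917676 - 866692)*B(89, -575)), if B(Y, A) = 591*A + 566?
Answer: -1/17296780856 ≈ -5.7814e-11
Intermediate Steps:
B(Y, A) = 566 + 591*A
1/((917676 - 866692)*B(89, -575)) = 1/((917676 - 866692)*(566 + 591*(-575))) = 1/(50984*(566 - 339825)) = (1/50984)/(-339259) = (1/50984)*(-1/339259) = -1/17296780856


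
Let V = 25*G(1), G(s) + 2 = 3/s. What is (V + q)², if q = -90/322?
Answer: 15840400/25921 ≈ 611.10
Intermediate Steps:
G(s) = -2 + 3/s
q = -45/161 (q = -90*1/322 = -45/161 ≈ -0.27950)
V = 25 (V = 25*(-2 + 3/1) = 25*(-2 + 3*1) = 25*(-2 + 3) = 25*1 = 25)
(V + q)² = (25 - 45/161)² = (3980/161)² = 15840400/25921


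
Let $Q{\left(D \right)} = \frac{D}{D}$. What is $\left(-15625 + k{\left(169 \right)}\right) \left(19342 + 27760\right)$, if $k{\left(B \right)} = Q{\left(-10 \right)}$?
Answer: $-735921648$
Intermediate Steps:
$Q{\left(D \right)} = 1$
$k{\left(B \right)} = 1$
$\left(-15625 + k{\left(169 \right)}\right) \left(19342 + 27760\right) = \left(-15625 + 1\right) \left(19342 + 27760\right) = \left(-15624\right) 47102 = -735921648$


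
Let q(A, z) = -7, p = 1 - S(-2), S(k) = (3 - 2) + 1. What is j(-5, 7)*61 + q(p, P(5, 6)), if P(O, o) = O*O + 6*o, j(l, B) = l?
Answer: -312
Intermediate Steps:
S(k) = 2 (S(k) = 1 + 1 = 2)
p = -1 (p = 1 - 1*2 = 1 - 2 = -1)
P(O, o) = O**2 + 6*o
j(-5, 7)*61 + q(p, P(5, 6)) = -5*61 - 7 = -305 - 7 = -312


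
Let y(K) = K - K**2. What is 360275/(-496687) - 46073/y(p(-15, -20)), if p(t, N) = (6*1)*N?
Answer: 17652667151/7211895240 ≈ 2.4477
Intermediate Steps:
p(t, N) = 6*N
360275/(-496687) - 46073/y(p(-15, -20)) = 360275/(-496687) - 46073*(-1/(120*(1 - 6*(-20)))) = 360275*(-1/496687) - 46073*(-1/(120*(1 - 1*(-120)))) = -360275/496687 - 46073*(-1/(120*(1 + 120))) = -360275/496687 - 46073/((-120*121)) = -360275/496687 - 46073/(-14520) = -360275/496687 - 46073*(-1/14520) = -360275/496687 + 46073/14520 = 17652667151/7211895240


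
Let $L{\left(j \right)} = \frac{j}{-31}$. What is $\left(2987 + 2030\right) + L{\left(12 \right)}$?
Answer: $\frac{155515}{31} \approx 5016.6$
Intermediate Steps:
$L{\left(j \right)} = - \frac{j}{31}$ ($L{\left(j \right)} = j \left(- \frac{1}{31}\right) = - \frac{j}{31}$)
$\left(2987 + 2030\right) + L{\left(12 \right)} = \left(2987 + 2030\right) - \frac{12}{31} = 5017 - \frac{12}{31} = \frac{155515}{31}$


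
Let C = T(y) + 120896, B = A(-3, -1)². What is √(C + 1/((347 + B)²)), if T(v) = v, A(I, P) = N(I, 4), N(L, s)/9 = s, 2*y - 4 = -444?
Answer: 5*√13030348301/1643 ≈ 347.38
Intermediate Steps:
y = -220 (y = 2 + (½)*(-444) = 2 - 222 = -220)
N(L, s) = 9*s
A(I, P) = 36 (A(I, P) = 9*4 = 36)
B = 1296 (B = 36² = 1296)
C = 120676 (C = -220 + 120896 = 120676)
√(C + 1/((347 + B)²)) = √(120676 + 1/((347 + 1296)²)) = √(120676 + 1/(1643²)) = √(120676 + 1/2699449) = √(325758707525/2699449) = 5*√13030348301/1643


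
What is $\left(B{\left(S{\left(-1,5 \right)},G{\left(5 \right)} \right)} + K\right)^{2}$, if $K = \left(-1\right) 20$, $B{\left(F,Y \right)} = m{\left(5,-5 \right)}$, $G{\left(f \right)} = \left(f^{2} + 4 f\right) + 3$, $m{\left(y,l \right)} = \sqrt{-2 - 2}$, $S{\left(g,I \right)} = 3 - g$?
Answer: $396 - 80 i \approx 396.0 - 80.0 i$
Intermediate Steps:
$m{\left(y,l \right)} = 2 i$ ($m{\left(y,l \right)} = \sqrt{-4} = 2 i$)
$G{\left(f \right)} = 3 + f^{2} + 4 f$
$B{\left(F,Y \right)} = 2 i$
$K = -20$
$\left(B{\left(S{\left(-1,5 \right)},G{\left(5 \right)} \right)} + K\right)^{2} = \left(2 i - 20\right)^{2} = \left(-20 + 2 i\right)^{2}$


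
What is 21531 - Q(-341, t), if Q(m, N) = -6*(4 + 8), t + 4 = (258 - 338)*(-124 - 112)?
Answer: 21603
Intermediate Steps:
t = 18876 (t = -4 + (258 - 338)*(-124 - 112) = -4 - 80*(-236) = -4 + 18880 = 18876)
Q(m, N) = -72 (Q(m, N) = -6*12 = -72)
21531 - Q(-341, t) = 21531 - 1*(-72) = 21531 + 72 = 21603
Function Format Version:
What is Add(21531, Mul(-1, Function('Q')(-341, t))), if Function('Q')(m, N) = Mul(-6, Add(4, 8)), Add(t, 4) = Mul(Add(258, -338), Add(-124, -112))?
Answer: 21603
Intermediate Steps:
t = 18876 (t = Add(-4, Mul(Add(258, -338), Add(-124, -112))) = Add(-4, Mul(-80, -236)) = Add(-4, 18880) = 18876)
Function('Q')(m, N) = -72 (Function('Q')(m, N) = Mul(-6, 12) = -72)
Add(21531, Mul(-1, Function('Q')(-341, t))) = Add(21531, Mul(-1, -72)) = Add(21531, 72) = 21603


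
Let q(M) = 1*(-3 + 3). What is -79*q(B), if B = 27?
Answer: 0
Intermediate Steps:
q(M) = 0 (q(M) = 1*0 = 0)
-79*q(B) = -79*0 = 0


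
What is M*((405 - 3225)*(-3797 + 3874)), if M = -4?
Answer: 868560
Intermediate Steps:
M*((405 - 3225)*(-3797 + 3874)) = -4*(405 - 3225)*(-3797 + 3874) = -(-11280)*77 = -4*(-217140) = 868560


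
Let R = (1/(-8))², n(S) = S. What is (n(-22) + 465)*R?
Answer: 443/64 ≈ 6.9219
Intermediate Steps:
R = 1/64 (R = (-⅛)² = 1/64 ≈ 0.015625)
(n(-22) + 465)*R = (-22 + 465)*(1/64) = 443*(1/64) = 443/64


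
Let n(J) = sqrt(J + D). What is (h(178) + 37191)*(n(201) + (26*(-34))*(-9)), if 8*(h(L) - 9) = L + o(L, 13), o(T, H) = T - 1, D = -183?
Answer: 592632495/2 + 893865*sqrt(2)/8 ≈ 2.9647e+8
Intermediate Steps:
n(J) = sqrt(-183 + J) (n(J) = sqrt(J - 183) = sqrt(-183 + J))
o(T, H) = -1 + T
h(L) = 71/8 + L/4 (h(L) = 9 + (L + (-1 + L))/8 = 9 + (-1 + 2*L)/8 = 9 + (-1/8 + L/4) = 71/8 + L/4)
(h(178) + 37191)*(n(201) + (26*(-34))*(-9)) = ((71/8 + (1/4)*178) + 37191)*(sqrt(-183 + 201) + (26*(-34))*(-9)) = ((71/8 + 89/2) + 37191)*(sqrt(18) - 884*(-9)) = (427/8 + 37191)*(3*sqrt(2) + 7956) = 297955*(7956 + 3*sqrt(2))/8 = 592632495/2 + 893865*sqrt(2)/8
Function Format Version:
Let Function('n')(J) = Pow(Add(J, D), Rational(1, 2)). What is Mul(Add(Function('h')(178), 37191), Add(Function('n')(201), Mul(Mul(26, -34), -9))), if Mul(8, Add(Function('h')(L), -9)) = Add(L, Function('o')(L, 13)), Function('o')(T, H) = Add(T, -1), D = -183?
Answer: Add(Rational(592632495, 2), Mul(Rational(893865, 8), Pow(2, Rational(1, 2)))) ≈ 2.9647e+8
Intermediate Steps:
Function('n')(J) = Pow(Add(-183, J), Rational(1, 2)) (Function('n')(J) = Pow(Add(J, -183), Rational(1, 2)) = Pow(Add(-183, J), Rational(1, 2)))
Function('o')(T, H) = Add(-1, T)
Function('h')(L) = Add(Rational(71, 8), Mul(Rational(1, 4), L)) (Function('h')(L) = Add(9, Mul(Rational(1, 8), Add(L, Add(-1, L)))) = Add(9, Mul(Rational(1, 8), Add(-1, Mul(2, L)))) = Add(9, Add(Rational(-1, 8), Mul(Rational(1, 4), L))) = Add(Rational(71, 8), Mul(Rational(1, 4), L)))
Mul(Add(Function('h')(178), 37191), Add(Function('n')(201), Mul(Mul(26, -34), -9))) = Mul(Add(Add(Rational(71, 8), Mul(Rational(1, 4), 178)), 37191), Add(Pow(Add(-183, 201), Rational(1, 2)), Mul(Mul(26, -34), -9))) = Mul(Add(Add(Rational(71, 8), Rational(89, 2)), 37191), Add(Pow(18, Rational(1, 2)), Mul(-884, -9))) = Mul(Add(Rational(427, 8), 37191), Add(Mul(3, Pow(2, Rational(1, 2))), 7956)) = Mul(Rational(297955, 8), Add(7956, Mul(3, Pow(2, Rational(1, 2))))) = Add(Rational(592632495, 2), Mul(Rational(893865, 8), Pow(2, Rational(1, 2))))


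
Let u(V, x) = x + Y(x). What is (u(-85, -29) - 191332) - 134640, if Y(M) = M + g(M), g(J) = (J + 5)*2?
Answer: -326078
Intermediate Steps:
g(J) = 10 + 2*J (g(J) = (5 + J)*2 = 10 + 2*J)
Y(M) = 10 + 3*M (Y(M) = M + (10 + 2*M) = 10 + 3*M)
u(V, x) = 10 + 4*x (u(V, x) = x + (10 + 3*x) = 10 + 4*x)
(u(-85, -29) - 191332) - 134640 = ((10 + 4*(-29)) - 191332) - 134640 = ((10 - 116) - 191332) - 134640 = (-106 - 191332) - 134640 = -191438 - 134640 = -326078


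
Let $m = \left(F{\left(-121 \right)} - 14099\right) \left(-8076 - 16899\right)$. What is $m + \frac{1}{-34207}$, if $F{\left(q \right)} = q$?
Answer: $\frac{12148427911499}{34207} \approx 3.5514 \cdot 10^{8}$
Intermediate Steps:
$m = 355144500$ ($m = \left(-121 - 14099\right) \left(-8076 - 16899\right) = \left(-14220\right) \left(-24975\right) = 355144500$)
$m + \frac{1}{-34207} = 355144500 + \frac{1}{-34207} = 355144500 - \frac{1}{34207} = \frac{12148427911499}{34207}$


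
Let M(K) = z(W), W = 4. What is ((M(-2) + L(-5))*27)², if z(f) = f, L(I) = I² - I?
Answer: 842724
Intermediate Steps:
M(K) = 4
((M(-2) + L(-5))*27)² = ((4 - 5*(-1 - 5))*27)² = ((4 - 5*(-6))*27)² = ((4 + 30)*27)² = (34*27)² = 918² = 842724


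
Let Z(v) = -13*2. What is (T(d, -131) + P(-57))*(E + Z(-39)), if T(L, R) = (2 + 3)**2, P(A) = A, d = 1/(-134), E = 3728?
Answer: -118464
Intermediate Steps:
d = -1/134 ≈ -0.0074627
Z(v) = -26
T(L, R) = 25 (T(L, R) = 5**2 = 25)
(T(d, -131) + P(-57))*(E + Z(-39)) = (25 - 57)*(3728 - 26) = -32*3702 = -118464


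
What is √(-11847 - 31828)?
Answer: 5*I*√1747 ≈ 208.99*I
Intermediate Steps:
√(-11847 - 31828) = √(-43675) = 5*I*√1747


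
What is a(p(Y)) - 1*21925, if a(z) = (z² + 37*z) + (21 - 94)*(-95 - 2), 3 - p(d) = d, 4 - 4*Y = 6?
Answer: -58809/4 ≈ -14702.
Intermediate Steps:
Y = -½ (Y = 1 - ¼*6 = 1 - 3/2 = -½ ≈ -0.50000)
p(d) = 3 - d
a(z) = 7081 + z² + 37*z (a(z) = (z² + 37*z) - 73*(-97) = (z² + 37*z) + 7081 = 7081 + z² + 37*z)
a(p(Y)) - 1*21925 = (7081 + (3 - 1*(-½))² + 37*(3 - 1*(-½))) - 1*21925 = (7081 + (3 + ½)² + 37*(3 + ½)) - 21925 = (7081 + (7/2)² + 37*(7/2)) - 21925 = (7081 + 49/4 + 259/2) - 21925 = 28891/4 - 21925 = -58809/4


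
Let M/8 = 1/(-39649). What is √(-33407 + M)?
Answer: I*√52517247532999/39649 ≈ 182.78*I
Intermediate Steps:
M = -8/39649 (M = 8/(-39649) = 8*(-1/39649) = -8/39649 ≈ -0.00020177)
√(-33407 + M) = √(-33407 - 8/39649) = √(-1324554151/39649) = I*√52517247532999/39649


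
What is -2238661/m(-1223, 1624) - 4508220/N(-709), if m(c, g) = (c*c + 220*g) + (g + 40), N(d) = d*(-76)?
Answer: -2120475480346/24984299983 ≈ -84.872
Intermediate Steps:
N(d) = -76*d
m(c, g) = 40 + c**2 + 221*g (m(c, g) = (c**2 + 220*g) + (40 + g) = 40 + c**2 + 221*g)
-2238661/m(-1223, 1624) - 4508220/N(-709) = -2238661/(40 + (-1223)**2 + 221*1624) - 4508220/((-76*(-709))) = -2238661/(40 + 1495729 + 358904) - 4508220/53884 = -2238661/1854673 - 4508220*1/53884 = -2238661*1/1854673 - 1127055/13471 = -2238661/1854673 - 1127055/13471 = -2120475480346/24984299983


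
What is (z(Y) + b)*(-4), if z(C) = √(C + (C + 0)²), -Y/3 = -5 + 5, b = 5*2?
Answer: -40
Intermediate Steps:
b = 10
Y = 0 (Y = -3*(-5 + 5) = -3*0 = 0)
z(C) = √(C + C²)
(z(Y) + b)*(-4) = (√(0*(1 + 0)) + 10)*(-4) = (√(0*1) + 10)*(-4) = (√0 + 10)*(-4) = (0 + 10)*(-4) = 10*(-4) = -40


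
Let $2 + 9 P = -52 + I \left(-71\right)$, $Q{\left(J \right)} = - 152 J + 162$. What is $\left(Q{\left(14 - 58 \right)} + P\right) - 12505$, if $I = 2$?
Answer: $- \frac{51091}{9} \approx -5676.8$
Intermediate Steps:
$Q{\left(J \right)} = 162 - 152 J$
$P = - \frac{196}{9}$ ($P = - \frac{2}{9} + \frac{-52 + 2 \left(-71\right)}{9} = - \frac{2}{9} + \frac{-52 - 142}{9} = - \frac{2}{9} + \frac{1}{9} \left(-194\right) = - \frac{2}{9} - \frac{194}{9} = - \frac{196}{9} \approx -21.778$)
$\left(Q{\left(14 - 58 \right)} + P\right) - 12505 = \left(\left(162 - 152 \left(14 - 58\right)\right) - \frac{196}{9}\right) - 12505 = \left(\left(162 - -6688\right) - \frac{196}{9}\right) - 12505 = \left(\left(162 + 6688\right) - \frac{196}{9}\right) - 12505 = \left(6850 - \frac{196}{9}\right) - 12505 = \frac{61454}{9} - 12505 = - \frac{51091}{9}$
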